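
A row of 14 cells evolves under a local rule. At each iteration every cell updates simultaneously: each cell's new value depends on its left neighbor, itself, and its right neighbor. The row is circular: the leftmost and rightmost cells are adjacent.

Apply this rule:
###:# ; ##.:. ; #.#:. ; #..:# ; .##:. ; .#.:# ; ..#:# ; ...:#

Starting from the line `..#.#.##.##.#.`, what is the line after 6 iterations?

###.#.......##
##..########.#
#.##.######...
#.....####.###
.#####.##...##
..###....###..

..###....###..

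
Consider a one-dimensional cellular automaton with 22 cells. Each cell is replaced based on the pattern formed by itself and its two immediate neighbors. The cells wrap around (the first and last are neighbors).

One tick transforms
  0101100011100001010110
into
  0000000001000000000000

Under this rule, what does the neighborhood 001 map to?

At position 0 the neighborhood is 001; the next row has 0 there.

0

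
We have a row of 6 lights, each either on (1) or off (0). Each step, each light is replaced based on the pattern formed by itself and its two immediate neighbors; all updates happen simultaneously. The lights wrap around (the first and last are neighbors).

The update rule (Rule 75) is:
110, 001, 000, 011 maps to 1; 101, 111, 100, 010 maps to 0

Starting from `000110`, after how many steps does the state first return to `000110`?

step 1: 111110
step 2: 100010
step 3: 001100
step 4: 111101
step 5: 000101
step 6: 011000
step 7: 111011
step 8: 001010
step 9: 110000
step 10: 110111
step 11: 010100
step 12: 100001
step 13: 101111
step 14: 101000
step 15: 000011
step 16: 011111
step 17: 010001
step 18: 000110

18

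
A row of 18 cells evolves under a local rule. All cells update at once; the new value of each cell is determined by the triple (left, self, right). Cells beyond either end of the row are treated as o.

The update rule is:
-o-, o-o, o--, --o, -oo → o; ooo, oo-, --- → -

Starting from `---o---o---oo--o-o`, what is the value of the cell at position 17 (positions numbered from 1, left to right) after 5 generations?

-

generation 1: o-ooo-ooo-oo-ooooo
generation 2: -oo--oo--oo-oo----
generation 3: oo-ooo-ooo-oo-o--o
generation 4: --oo--oo--oo-ooooo
generation 5: ooo-ooo-ooo-oo----
position 17 holds -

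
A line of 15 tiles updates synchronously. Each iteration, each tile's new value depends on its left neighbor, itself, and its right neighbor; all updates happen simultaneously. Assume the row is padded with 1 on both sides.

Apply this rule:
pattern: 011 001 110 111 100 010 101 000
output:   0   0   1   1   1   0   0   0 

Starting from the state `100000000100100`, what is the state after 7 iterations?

111111110000000

iteration 1: 110000000010010
iteration 2: 111000000001000
iteration 3: 111100000000100
iteration 4: 111110000000010
iteration 5: 111111000000000
iteration 6: 111111100000000
iteration 7: 111111110000000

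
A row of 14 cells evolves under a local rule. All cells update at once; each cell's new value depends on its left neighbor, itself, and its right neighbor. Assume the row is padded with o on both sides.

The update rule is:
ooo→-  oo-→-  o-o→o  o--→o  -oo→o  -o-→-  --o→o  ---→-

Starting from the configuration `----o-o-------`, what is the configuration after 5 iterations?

o--o-o-o-----o
-oo-o-o-o---oo
oo-o-o-o-o-oo-
--o-o-o-o-oo-o
oo-o-o-o-oo-oo

oo-o-o-o-oo-oo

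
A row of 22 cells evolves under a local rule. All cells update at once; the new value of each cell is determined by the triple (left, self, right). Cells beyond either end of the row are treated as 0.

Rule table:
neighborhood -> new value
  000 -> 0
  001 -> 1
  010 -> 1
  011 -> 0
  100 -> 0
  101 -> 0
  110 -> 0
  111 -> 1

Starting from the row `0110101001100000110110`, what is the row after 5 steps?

1010100010010000000000

1000101010000001000000
1001101010000011000000
1010001010000100000000
1010011010001100000000
1010100010010000000000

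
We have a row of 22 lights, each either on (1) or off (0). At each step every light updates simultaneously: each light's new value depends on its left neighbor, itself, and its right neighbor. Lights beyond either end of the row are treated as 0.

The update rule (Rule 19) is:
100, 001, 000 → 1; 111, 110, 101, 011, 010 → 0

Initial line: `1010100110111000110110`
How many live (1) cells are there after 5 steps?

6

0000011000000111000001
1111100111111000111110
0000011000000111000001  (repeats step 1; period 2)
step 5: 0000011000000111000001
count of 1: 6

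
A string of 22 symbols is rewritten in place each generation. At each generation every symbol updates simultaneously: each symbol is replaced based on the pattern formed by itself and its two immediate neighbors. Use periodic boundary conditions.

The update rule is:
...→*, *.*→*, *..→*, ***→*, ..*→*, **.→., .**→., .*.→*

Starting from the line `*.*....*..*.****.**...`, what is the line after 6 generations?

************.**.*..***
***********.*..****.**
**********.****.**.*.*
*********.*.**.*..***.
.*******.***..****.*.*
*.*****.*.*.**.**.****

*.*****.*.*.**.**.****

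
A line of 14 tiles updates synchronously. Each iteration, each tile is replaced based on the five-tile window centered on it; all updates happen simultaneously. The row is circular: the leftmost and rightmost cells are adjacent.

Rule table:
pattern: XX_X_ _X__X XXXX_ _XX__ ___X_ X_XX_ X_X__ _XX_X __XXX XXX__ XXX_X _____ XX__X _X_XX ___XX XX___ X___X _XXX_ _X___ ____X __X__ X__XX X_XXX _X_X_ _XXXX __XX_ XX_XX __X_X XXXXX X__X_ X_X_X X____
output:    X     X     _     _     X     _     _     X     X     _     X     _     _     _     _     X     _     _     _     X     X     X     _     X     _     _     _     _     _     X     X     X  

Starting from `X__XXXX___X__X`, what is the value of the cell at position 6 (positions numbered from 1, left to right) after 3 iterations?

iteration 1: __XX___X_XXXX_
iteration 2: ____X_X______X
iteration 3: _XXX_X__X__XXX
position 6 holds X

X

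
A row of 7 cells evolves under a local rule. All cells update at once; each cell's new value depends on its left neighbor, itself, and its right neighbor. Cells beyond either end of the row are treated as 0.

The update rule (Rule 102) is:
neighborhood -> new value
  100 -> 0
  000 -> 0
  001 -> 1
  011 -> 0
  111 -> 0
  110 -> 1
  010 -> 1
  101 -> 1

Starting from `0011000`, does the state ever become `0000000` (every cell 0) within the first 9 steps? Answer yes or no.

no

0101000
1111000
0001000
0011000  (repeats step 0; period 4)
step 9: 0101000
step 9 is 0101000, still not uniform 0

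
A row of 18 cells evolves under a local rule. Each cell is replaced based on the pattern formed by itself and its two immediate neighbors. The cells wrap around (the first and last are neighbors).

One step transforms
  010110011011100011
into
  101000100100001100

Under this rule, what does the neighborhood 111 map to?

At position 11 the neighborhood is 111; the next row has 0 there.

0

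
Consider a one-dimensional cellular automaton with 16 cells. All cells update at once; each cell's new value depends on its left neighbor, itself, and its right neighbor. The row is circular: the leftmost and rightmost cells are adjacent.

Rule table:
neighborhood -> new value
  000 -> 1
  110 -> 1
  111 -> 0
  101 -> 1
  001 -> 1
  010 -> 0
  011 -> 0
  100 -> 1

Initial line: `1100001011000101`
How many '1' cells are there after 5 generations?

generation 1: 0111110101111010
generation 2: 1000011010001101
generation 3: 1111101101110110
generation 4: 0000110110011011
generation 5: 1111011011101101
count of 1: 12

12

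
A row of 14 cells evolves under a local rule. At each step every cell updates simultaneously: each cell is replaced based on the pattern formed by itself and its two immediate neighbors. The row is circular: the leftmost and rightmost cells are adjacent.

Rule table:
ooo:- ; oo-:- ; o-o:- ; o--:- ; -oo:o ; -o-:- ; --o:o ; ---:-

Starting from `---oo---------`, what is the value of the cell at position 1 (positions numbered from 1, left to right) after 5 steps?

-

--oo----------
-oo-----------
oo------------
o------------o
------------oo
position 1 holds -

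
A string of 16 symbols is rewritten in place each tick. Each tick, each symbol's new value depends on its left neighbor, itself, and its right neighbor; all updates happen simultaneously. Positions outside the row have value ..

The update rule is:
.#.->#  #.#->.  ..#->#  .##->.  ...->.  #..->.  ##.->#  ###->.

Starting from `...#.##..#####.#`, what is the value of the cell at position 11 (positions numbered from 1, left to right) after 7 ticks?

tick 1: ..##..#.#....#.#
tick 2: .#.#.##.#...##.#
tick 3: ##.#..#.#..#.#.#
tick 4: .#.#.##.#.##.#.#
tick 5: ##.#..#.#..#.#.#  (repeats tick 3; period 2)
tick 7: ##.#..#.#..#.#.#
position 11 holds .

.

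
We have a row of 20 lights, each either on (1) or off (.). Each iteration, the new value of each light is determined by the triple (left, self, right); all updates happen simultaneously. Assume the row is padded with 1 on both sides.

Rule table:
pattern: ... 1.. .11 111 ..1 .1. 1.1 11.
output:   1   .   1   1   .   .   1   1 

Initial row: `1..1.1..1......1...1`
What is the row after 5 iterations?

1...1.....1111...1.1
1.1...111.1111.1..11
11..1.111111111...11
11...1111111111.1.11
11.1.11111111111.111

11.1.11111111111.111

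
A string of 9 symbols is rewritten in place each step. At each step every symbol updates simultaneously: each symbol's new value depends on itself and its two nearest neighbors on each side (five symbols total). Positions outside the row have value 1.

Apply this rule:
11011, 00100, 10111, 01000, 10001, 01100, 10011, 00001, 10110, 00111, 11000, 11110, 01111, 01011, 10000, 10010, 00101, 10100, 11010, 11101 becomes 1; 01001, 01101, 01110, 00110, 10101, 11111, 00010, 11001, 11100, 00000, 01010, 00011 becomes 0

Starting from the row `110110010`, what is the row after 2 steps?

000111110

111110111
000111110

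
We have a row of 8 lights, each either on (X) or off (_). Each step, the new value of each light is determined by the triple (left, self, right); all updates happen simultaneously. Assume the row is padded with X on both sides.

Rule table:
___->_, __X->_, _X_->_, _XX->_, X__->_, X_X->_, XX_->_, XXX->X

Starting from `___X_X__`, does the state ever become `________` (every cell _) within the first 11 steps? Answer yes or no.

yes

________
all cells are _ at step 1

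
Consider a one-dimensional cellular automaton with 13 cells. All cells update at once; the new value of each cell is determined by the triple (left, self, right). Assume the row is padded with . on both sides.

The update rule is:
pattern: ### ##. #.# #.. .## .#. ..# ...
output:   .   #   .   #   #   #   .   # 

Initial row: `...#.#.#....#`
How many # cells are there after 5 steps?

8

##.#.#.####.#
##.#.#.#..#.#
##.#.#.##.#.#
##.#.#.##.#.#  (fixed point — unchanged through step 5)
count of #: 8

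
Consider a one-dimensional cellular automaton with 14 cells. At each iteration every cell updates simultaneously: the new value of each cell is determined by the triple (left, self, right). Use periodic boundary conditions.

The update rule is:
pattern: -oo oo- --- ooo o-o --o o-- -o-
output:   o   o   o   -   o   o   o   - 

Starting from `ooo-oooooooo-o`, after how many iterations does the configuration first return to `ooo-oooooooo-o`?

iteration 1: --ooo------ooo
iteration 2: ooo-oooooooo-o

2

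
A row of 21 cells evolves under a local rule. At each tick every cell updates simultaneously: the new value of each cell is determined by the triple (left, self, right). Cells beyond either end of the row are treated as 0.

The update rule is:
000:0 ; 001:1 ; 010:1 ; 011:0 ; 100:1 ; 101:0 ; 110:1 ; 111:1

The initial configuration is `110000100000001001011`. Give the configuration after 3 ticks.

tick 1: 011001110000011111001
tick 2: 101110111000101111111
tick 3: 100110011101100111111

100110011101100111111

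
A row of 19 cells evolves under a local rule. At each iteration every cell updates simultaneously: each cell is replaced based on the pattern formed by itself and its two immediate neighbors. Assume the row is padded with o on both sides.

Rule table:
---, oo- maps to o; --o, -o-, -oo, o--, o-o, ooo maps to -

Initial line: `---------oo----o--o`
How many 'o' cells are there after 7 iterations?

7

-ooooooo--o-oo-----
-------o-----o-ooo-
-ooooo---ooo-----o-
-----o-o---o-ooo---
-ooo-----o-----o-o-
---o-ooo---ooo-----
-o-----o-o---o-ooo-
count of o: 7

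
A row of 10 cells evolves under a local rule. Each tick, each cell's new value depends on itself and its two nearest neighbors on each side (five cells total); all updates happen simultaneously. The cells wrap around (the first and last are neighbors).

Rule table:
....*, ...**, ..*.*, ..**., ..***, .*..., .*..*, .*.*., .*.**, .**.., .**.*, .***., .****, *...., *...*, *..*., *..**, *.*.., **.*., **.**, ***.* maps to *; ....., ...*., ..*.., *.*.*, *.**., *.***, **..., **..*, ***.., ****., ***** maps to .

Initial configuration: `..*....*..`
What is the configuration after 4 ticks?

***..***..

*..***..**
..***..***
.***..***.
***..***..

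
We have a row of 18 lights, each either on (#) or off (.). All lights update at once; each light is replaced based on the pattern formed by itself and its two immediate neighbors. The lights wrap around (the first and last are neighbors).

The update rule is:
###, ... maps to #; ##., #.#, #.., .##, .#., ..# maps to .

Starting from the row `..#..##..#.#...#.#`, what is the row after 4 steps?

.............#....
############...###
###########..#..##
##########.......#

##########.......#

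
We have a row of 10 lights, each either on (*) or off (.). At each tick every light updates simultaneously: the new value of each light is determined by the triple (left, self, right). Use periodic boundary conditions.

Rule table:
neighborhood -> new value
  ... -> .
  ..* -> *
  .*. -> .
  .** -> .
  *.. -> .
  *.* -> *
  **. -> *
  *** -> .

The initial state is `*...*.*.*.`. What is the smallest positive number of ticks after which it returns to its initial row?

10

...*.*.*.*
..*.*.*.*.
.*.*.*.*..
*.*.*.*...
.*.*.*...*
*.*.*...*.
.*.*...*.*
*.*...*.*.
.*...*.*.*
*...*.*.*.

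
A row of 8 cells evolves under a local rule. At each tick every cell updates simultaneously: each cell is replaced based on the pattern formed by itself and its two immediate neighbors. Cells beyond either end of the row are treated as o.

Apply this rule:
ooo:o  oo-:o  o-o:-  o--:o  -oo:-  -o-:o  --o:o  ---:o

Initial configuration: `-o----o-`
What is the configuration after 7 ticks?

ooooooo-

-oooooo-
--ooooo-
oo-oooo-
oo--ooo-
oooo-oo-
oooo--o-
ooooooo-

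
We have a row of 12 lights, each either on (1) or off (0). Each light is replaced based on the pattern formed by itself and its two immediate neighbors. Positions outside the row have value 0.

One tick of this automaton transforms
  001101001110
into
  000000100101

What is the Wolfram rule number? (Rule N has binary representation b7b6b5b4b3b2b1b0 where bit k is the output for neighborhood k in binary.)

position 9: 111 → 1  (bit 7 = 1)
position 3: 110 → 0  (bit 6 = 0)
position 4: 101 → 0  (bit 5 = 0)
position 6: 100 → 1  (bit 4 = 1)
position 2: 011 → 0  (bit 3 = 0)
position 5: 010 → 0  (bit 2 = 0)
position 1: 001 → 0  (bit 1 = 0)
position 0: 000 → 0  (bit 0 = 0)
bits b7..b0 = 10010000 = 144

144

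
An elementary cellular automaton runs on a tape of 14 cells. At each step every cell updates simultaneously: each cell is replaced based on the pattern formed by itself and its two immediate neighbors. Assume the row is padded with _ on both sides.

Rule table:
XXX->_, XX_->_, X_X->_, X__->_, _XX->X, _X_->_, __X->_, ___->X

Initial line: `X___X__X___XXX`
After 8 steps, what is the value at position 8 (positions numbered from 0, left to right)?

__X______X_X__
X___XXXX_____X
__X_X____XXX__
X_____XX_X___X
__XXX_X____X__
X_X_____XX___X
____XXX_X__X__
XXX_X________X
position 8 holds _

_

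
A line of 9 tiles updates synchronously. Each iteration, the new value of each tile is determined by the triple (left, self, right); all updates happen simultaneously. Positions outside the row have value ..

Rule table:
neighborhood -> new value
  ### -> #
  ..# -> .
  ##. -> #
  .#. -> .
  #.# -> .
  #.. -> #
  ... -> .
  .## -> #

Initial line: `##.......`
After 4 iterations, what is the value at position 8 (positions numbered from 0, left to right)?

.

###......
####.....
#####....
######...
position 8 holds .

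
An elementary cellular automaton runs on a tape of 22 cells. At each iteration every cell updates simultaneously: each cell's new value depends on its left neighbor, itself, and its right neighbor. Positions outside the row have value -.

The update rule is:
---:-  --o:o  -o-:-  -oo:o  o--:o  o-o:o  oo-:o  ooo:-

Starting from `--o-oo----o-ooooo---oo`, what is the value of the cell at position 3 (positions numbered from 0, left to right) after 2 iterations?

-o-oooo--o-oo---oo-ooo
o-oo--ooo-oooo-ooooo-o
position 3 holds o

o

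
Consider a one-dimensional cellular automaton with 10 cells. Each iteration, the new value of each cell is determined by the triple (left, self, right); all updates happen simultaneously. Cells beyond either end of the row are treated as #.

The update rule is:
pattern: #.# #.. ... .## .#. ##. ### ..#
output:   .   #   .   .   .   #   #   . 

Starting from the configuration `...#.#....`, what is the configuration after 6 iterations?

######....

#.....#...
##.....#..
###.....#.
####......
#####.....
######....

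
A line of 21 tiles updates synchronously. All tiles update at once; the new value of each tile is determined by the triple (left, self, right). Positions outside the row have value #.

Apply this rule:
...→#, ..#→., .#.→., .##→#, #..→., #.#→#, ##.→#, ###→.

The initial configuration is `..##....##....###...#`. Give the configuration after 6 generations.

generation 1: ..##.##.##.##.#.#.#.#
generation 2: ..############.#.#.##
generation 3: ..#..........##.#.##.
generation 4: ....########.###.####
generation 5: .##.#......###.###...
generation 6: ####..####.#.###.#.#.

####..####.#.###.#.#.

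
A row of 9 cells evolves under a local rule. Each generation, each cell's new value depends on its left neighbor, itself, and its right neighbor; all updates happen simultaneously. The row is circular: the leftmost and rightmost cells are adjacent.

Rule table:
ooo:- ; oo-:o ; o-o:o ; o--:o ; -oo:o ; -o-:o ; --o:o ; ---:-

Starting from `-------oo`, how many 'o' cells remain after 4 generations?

o-----ooo
oo---oo--
ooo-ooooo
--ooo----
count of o: 3

3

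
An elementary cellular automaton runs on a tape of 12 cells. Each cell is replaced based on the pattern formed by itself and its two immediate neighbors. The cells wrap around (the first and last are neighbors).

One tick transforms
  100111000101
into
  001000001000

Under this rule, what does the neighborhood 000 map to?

0

At position 7 the neighborhood is 000; the next row has 0 there.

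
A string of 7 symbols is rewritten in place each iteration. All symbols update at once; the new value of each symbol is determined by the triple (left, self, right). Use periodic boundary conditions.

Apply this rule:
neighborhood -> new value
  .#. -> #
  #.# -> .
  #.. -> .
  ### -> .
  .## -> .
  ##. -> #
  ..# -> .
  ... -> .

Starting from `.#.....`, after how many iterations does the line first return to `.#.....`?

.#.....

1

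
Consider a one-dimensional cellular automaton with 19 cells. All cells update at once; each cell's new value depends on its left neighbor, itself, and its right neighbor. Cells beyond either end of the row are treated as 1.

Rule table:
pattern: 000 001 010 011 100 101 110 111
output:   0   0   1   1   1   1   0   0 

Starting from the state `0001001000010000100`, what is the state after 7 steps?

1110001000000011000

1001101100011000110
0101011010010100101
1111110111011110111
0000001100110001100
1000001010101001010
0100001111111101111
1110001000000011000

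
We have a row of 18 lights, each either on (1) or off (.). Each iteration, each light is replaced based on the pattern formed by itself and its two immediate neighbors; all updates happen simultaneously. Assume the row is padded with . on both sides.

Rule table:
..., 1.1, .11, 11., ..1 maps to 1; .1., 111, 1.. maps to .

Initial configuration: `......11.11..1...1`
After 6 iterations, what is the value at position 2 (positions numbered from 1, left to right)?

11111111111.1..11.
1.........11..111.
..1111111111.11.1.
111........11111..
1.1.11111111...1.1
.1.11......1.11.1.
position 2 holds 1

1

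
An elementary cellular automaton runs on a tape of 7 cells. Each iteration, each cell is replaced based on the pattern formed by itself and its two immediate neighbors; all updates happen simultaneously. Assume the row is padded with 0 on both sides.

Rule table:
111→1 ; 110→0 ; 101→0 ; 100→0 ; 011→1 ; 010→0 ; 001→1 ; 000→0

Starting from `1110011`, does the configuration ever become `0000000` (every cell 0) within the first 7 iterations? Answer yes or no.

1100110
1001100
0011000
0110000
1100000
1000000
0000000
all cells are 0 at iteration 7

yes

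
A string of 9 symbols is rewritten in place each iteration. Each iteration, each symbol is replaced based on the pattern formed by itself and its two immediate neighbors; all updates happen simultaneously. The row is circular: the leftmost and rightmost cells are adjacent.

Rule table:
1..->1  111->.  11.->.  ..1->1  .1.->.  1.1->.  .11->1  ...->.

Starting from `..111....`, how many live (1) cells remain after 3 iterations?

.11..1...
11.11.1..
1..1...11
count of 1: 4

4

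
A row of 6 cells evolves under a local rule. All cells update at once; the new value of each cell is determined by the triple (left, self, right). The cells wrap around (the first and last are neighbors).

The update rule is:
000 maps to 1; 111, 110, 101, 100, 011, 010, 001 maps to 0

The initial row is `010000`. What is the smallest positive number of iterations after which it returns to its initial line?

000111
010000

2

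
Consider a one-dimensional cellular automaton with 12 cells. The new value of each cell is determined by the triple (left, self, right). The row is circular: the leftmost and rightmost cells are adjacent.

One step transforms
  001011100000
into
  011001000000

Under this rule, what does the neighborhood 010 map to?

At position 2 the neighborhood is 010; the next row has 1 there.

1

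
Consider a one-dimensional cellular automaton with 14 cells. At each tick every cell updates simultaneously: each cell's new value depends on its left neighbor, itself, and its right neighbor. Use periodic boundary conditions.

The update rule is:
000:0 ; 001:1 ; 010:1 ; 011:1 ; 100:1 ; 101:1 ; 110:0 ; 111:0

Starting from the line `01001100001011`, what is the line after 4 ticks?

11111010011110
10000111110001
01001100001011  (repeats tick 0; period 3)
tick 4: 11111010011110

11111010011110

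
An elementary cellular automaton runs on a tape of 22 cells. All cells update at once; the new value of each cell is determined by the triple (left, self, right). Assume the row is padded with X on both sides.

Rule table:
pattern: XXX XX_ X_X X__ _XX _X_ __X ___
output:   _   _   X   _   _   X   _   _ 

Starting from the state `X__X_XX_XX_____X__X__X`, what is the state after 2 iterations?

___XX__X_______X__X___
_______X_______X__X___

_______X_______X__X___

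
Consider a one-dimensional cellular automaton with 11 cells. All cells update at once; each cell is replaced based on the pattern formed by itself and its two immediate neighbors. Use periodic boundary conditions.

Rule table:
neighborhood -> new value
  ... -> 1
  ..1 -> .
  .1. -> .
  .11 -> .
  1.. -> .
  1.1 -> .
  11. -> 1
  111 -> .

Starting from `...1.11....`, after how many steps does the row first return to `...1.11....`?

22

11....1.111
.1.11......
....1.11111
.11.......1
..1.11111..
1.......1.1
1.11111....
......1.11.
11111....1.
....1.11...
111....1.11
..1.11.....
1....1.1111
1.11.......
...1.11111.
11.......1.
.1.11111...
.......1.11
.11111....1
.....1.11..
1111....1.1
...1.11....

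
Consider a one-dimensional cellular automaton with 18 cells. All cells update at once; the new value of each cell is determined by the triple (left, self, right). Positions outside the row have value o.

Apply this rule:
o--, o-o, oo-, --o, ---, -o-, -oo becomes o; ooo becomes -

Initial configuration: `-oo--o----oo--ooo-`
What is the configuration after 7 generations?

ooooooooooooooo-oo

generation 1: ooooooooooooooo-oo
generation 2: --------------ooo-
generation 3: ooooooooooooooo-oo  (repeats generation 1; period 2)
generation 7: ooooooooooooooo-oo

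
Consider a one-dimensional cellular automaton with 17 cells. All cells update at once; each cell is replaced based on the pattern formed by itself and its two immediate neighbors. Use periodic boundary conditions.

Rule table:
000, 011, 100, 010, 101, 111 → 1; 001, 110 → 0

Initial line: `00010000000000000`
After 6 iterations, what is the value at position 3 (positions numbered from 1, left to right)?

iteration 1: 11011111111111111
iteration 2: 10111111111111111
iteration 3: 01111111111111111
iteration 4: 11111111111111110
iteration 5: 11111111111111101
iteration 6: 11111111111111011
position 3 holds 1

1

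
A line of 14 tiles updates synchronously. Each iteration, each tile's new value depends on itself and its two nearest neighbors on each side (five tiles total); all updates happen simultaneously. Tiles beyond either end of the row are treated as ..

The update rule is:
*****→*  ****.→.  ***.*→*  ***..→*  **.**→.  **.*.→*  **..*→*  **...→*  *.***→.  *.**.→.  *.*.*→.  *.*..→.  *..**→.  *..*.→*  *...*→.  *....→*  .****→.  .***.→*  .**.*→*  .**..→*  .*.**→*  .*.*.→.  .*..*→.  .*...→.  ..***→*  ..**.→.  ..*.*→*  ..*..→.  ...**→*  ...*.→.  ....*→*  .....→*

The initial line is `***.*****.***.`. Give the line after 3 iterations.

***...*.*..***
****..*....***
*..***..******

*..***..******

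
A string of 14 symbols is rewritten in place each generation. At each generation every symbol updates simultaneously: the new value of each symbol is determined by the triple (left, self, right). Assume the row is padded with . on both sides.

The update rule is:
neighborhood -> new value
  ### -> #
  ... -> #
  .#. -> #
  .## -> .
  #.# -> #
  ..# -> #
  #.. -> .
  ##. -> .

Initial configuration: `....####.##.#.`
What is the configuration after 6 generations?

####.##.#..##.
.##.#..##.#...
#..##.#..##.##
#.#..##.#..#..
###.#..##.##.#
.#.##.#..#..##

.#.##.#..#..##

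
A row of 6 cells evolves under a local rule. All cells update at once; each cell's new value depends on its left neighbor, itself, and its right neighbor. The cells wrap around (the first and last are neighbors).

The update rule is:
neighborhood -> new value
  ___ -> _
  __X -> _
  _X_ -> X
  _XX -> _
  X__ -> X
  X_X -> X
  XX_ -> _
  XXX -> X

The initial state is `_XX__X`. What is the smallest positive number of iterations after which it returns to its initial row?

3

X__X_X
_X_XX_
_XX__X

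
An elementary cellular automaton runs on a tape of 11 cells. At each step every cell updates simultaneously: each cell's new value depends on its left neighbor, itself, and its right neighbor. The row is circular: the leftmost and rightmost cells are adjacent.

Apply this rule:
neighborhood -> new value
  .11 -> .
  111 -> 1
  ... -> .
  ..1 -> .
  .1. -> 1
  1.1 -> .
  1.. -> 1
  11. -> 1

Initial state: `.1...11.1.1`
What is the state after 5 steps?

.11...1.1.1
..11..1.1.1
1..11.1.1.1
11..1.1.1..
.11.1.1.11.

.11.1.1.11.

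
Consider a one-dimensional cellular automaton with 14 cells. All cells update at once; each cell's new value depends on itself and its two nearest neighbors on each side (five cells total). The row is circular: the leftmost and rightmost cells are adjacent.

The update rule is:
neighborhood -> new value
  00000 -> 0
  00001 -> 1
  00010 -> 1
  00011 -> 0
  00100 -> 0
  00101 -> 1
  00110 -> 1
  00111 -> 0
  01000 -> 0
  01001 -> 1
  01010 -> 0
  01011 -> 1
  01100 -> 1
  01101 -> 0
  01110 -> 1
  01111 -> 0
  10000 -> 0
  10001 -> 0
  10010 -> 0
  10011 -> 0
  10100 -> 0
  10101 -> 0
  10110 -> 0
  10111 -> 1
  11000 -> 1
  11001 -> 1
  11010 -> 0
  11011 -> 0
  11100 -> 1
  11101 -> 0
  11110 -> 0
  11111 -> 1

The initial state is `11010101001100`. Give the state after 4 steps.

00110000100011

10000000101110
00000011111100
00001000110110
00110000100011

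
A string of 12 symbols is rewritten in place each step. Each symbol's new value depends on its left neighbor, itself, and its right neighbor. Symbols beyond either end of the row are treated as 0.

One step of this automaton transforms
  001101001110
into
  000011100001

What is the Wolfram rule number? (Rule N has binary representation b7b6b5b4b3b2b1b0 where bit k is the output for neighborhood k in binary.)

52

position 9: 111 → 0  (bit 7 = 0)
position 3: 110 → 0  (bit 6 = 0)
position 4: 101 → 1  (bit 5 = 1)
position 6: 100 → 1  (bit 4 = 1)
position 2: 011 → 0  (bit 3 = 0)
position 5: 010 → 1  (bit 2 = 1)
position 1: 001 → 0  (bit 1 = 0)
position 0: 000 → 0  (bit 0 = 0)
bits b7..b0 = 00110100 = 52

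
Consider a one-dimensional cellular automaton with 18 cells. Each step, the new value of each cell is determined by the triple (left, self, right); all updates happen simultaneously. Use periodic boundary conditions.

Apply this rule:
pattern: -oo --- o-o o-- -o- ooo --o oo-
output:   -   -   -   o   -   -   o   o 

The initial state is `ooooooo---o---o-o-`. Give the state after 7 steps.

step 1: ------oo-o-o-o----
step 2: -----o-o------o---
step 3: ----o---o----o-o--
step 4: ---o-o-o-o--o---o-
step 5: --o-------oo-o-o-o
step 6: oo-o-----o-o------
step 7: -o--o---o---o----o

-o--o---o---o----o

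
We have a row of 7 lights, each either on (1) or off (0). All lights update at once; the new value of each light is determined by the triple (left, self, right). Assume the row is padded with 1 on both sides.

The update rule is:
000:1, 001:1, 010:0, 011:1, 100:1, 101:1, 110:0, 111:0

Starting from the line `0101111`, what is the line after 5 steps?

step 1: 1011000
step 2: 0110111
step 3: 1101100
step 4: 0011011
step 5: 1110110

1110110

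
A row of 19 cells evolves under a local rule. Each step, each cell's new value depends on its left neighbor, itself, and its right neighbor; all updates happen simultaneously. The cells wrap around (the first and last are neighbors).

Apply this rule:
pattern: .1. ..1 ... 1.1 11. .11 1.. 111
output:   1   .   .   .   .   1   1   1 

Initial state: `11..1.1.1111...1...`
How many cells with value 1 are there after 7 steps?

1.1.1.1.111.1..11..
1.1.1.1.11..11.1.1.
1.1.1.1.1.1.1..1.1.
1.1.1.1.1.1.11.1.1.
1.1.1.1.1.1.1..1.1.  (repeats step 3; period 2)
step 7: 1.1.1.1.1.1.1..1.1.
count of 1: 9

9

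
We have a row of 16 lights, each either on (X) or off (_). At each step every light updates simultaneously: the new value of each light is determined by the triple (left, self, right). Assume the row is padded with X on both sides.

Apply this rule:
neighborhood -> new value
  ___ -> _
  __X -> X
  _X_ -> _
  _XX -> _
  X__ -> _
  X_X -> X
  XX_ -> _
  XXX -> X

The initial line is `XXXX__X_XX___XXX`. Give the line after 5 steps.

_X_X____X_X_X_X_

step 1: XXX__X_X____X_XX
step 2: XX__X_X____X_X_X
step 3: X__X_X____X_X_X_
step 4: __X_X____X_X_X_X
step 5: _X_X____X_X_X_X_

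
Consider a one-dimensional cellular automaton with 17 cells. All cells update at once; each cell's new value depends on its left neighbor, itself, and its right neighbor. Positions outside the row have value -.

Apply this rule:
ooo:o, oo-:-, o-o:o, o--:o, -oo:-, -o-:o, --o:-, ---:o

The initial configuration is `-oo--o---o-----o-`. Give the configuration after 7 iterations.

---o-ooo-ooooo-oo
oo-oo-o-o-ooo-o--
--o--ooooo-o-oooo
o-oo--ooo-ooo-oo-
oo--o--o-o-o-o--o
--o-oo-oooooooo-o
o-oo--o-oooooo-oo

o-oo--o-oooooo-oo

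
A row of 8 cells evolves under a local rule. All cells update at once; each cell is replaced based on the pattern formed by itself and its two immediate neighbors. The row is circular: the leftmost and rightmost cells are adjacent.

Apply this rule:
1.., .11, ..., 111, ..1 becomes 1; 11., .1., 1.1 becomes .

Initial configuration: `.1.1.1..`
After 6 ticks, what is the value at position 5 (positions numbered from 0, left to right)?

1.....11
.1111111
.111111.
111111.1
11111..1
1111.111
position 5 holds 1

1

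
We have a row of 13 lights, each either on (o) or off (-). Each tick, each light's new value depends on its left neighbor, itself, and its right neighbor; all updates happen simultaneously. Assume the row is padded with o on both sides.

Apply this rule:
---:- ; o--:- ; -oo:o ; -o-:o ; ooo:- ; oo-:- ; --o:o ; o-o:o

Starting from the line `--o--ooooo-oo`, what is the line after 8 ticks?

-oo-oo----oo-
oo-oo----oo-o
--oo----oo-oo
-oo----oo-oo-
oo----oo-oo-o
-----oo-oo-oo
----oo-oo-oo-
---oo-oo-oo-o

---oo-oo-oo-o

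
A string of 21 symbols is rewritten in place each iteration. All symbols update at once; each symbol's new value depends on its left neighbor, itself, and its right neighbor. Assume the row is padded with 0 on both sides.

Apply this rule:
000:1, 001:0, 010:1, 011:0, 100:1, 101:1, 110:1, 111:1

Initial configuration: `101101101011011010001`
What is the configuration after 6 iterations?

011001101101111011011

iteration 1: 110110111101101111101
iteration 2: 011011011110110111111
iteration 3: 001101101111011011111
iteration 4: 100110110111101101111
iteration 5: 110011011011110110111
iteration 6: 011001101101111011011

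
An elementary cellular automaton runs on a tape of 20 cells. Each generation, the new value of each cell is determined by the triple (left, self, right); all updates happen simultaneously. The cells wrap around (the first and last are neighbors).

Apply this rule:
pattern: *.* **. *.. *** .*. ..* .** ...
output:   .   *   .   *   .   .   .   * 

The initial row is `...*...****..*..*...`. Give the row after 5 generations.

.......*.****..**...

generation 1: **...*..***.......**
generation 2: **.*.....**.*****..*
generation 3: **...***..*..****...
generation 4: .*.*..**......***.*.
generation 5: .......*.****..**...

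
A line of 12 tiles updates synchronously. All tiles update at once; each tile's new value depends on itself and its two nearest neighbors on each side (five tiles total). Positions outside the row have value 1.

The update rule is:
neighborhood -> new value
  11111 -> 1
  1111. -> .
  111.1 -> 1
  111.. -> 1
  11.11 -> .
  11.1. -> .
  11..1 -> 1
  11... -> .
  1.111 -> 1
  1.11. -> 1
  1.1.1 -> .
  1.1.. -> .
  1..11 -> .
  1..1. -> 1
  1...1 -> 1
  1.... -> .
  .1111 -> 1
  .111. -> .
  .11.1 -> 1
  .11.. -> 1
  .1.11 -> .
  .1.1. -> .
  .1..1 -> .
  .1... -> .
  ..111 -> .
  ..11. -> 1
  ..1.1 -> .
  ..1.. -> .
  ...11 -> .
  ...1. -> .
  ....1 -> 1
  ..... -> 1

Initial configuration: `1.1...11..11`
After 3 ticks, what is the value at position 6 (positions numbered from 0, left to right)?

1...1.111..1
1.1...1.11..
1...1...111.
position 6 holds .

.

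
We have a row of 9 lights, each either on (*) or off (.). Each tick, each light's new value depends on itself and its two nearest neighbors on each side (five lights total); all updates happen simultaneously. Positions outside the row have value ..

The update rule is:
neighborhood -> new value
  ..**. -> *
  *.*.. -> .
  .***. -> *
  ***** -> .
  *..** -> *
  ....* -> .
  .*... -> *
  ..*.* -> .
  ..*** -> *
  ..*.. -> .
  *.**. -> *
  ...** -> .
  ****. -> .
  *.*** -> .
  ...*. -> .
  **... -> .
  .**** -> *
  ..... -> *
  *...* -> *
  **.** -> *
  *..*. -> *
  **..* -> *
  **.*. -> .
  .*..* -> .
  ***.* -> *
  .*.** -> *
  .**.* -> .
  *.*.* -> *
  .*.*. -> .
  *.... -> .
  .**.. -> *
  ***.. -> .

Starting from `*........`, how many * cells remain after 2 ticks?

tick 1: .*.******
tick 2: ..*.*....
count of *: 2

2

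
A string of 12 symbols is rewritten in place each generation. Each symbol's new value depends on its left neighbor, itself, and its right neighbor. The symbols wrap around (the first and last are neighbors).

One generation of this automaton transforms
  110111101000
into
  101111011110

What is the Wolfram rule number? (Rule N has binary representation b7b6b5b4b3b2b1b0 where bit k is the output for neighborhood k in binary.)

189

position 4: 111 → 1  (bit 7 = 1)
position 1: 110 → 0  (bit 6 = 0)
position 2: 101 → 1  (bit 5 = 1)
position 9: 100 → 1  (bit 4 = 1)
position 0: 011 → 1  (bit 3 = 1)
position 8: 010 → 1  (bit 2 = 1)
position 11: 001 → 0  (bit 1 = 0)
position 10: 000 → 1  (bit 0 = 1)
bits b7..b0 = 10111101 = 189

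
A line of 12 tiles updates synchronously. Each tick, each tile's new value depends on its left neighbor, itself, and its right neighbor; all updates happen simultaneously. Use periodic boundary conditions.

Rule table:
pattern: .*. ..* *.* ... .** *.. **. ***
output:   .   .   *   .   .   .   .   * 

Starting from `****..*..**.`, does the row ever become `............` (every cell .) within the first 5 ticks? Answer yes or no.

yes

.**........*
*...........
............
all cells are . at tick 3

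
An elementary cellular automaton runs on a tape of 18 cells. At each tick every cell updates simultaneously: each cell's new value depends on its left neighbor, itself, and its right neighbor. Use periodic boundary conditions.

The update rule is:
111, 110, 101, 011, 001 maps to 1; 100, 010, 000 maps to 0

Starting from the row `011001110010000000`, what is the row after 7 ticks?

111111111000111111

111011110100000000
111111111000000001
111111111000000011
111111111000000111
111111111000001111
111111111000011111
111111111000111111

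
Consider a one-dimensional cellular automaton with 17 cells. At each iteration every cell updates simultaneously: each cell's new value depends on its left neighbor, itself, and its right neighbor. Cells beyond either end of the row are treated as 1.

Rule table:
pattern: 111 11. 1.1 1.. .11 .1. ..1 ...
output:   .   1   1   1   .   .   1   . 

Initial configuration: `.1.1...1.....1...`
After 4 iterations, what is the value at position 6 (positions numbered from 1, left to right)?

1

1.1.1.1.1...1.1.1
11.1.1.1.1.1.1.1.
.11.1.1.1.1.1.1.1
1.11.1.1.1.1.1.1.
position 6 holds 1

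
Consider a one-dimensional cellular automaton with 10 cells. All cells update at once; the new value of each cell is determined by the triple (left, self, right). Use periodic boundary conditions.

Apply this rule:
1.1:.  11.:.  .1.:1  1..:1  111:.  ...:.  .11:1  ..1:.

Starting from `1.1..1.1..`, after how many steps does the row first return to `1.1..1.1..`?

step 1: 1.11.1.11.
step 2: 1.1..1.1..

2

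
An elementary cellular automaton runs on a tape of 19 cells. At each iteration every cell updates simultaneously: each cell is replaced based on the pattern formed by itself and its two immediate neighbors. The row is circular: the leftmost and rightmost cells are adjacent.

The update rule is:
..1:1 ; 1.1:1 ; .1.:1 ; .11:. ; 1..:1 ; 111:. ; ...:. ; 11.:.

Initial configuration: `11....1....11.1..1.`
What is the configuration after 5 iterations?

.1.1.....1.1...11..

..1..111..1..111111
11111...11111......
.....1.1.....1....1
1...11111...111..11
.1.1.....1.1...11..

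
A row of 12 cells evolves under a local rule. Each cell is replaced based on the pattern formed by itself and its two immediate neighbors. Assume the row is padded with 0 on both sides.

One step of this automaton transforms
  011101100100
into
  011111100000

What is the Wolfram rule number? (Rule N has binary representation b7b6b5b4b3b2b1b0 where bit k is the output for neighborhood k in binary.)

232

position 2: 111 → 1  (bit 7 = 1)
position 3: 110 → 1  (bit 6 = 1)
position 4: 101 → 1  (bit 5 = 1)
position 7: 100 → 0  (bit 4 = 0)
position 1: 011 → 1  (bit 3 = 1)
position 9: 010 → 0  (bit 2 = 0)
position 0: 001 → 0  (bit 1 = 0)
position 11: 000 → 0  (bit 0 = 0)
bits b7..b0 = 11101000 = 232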